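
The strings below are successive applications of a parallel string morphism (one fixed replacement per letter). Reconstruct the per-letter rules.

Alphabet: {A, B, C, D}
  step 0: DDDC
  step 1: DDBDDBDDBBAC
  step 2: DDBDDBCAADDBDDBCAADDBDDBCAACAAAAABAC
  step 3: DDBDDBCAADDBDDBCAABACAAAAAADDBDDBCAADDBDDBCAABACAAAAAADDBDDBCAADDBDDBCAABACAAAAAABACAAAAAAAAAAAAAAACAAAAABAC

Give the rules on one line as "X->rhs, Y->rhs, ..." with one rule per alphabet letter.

A->AAA, B->CAA, C->BAC, D->DDB

  step 2 ⇒ step 3: DDBDDBCAADDBDDBCAADDBDDBCAACAAAAABAC ⇒ DDB·DDB·CAA·DDB·DDB·CAA·BAC·AAA·AAA·DDB·DDB·CAA·DDB·DDB·CAA·BAC·AAA·AAA·DDB·DDB·CAA·DDB·DDB·CAA·BAC·AAA·AAA·BAC·AAA·AAA·AAA·AAA·AAA·CAA·AAA·BAC
    A ↦ AAA
    B ↦ CAA
    C ↦ BAC
    D ↦ DDB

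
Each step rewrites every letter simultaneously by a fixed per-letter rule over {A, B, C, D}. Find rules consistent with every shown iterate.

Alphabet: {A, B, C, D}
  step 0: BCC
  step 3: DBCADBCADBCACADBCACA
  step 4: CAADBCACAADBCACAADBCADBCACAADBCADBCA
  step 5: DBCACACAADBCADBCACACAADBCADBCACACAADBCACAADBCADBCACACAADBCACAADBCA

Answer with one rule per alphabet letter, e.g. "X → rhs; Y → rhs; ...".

A->CA, B->AA, C->DB, D->C

  step 4 ⇒ step 5: CAADBCACAADBCACAADBCADBCACAADBCADBCA ⇒ DB·CA·CA·C·AA·DB·CA·DB·CA·CA·C·AA·DB·CA·DB·CA·CA·C·AA·DB·CA·C·AA·DB·CA·DB·CA·CA·C·AA·DB·CA·C·AA·DB·CA
    A ↦ CA
    B ↦ AA
    C ↦ DB
    D ↦ C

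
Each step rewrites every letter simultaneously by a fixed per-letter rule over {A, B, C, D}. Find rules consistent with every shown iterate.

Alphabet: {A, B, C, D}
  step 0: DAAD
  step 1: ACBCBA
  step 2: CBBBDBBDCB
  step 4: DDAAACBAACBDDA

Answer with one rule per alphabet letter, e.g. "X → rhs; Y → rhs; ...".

A->CB, B->D, C->BB, D->A

  step 1 ⇒ step 2: ACBCBA ⇒ CB·BB·D·BB·D·CB
    A ↦ CB
    B ↦ D
    C ↦ BB
  step 0 ⇒ step 1: DAAD ⇒ A·CB·CB·A
    D ↦ A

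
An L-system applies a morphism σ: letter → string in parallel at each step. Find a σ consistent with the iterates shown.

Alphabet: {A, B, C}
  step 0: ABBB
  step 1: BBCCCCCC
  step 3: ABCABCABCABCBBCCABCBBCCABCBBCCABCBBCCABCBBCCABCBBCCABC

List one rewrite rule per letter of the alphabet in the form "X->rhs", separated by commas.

  step 0 ⇒ step 1: ABBB ⇒ BB·CC·CC·CC
    A ↦ BB
    B ↦ CC
    C ↦ ABC  (constrained at step 1)

A->BB, B->CC, C->ABC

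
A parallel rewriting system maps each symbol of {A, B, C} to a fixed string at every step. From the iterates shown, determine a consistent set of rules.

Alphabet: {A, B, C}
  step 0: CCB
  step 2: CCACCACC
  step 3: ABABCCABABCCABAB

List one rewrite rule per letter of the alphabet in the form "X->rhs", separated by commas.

  step 2 ⇒ step 3: CCACCACC ⇒ AB·AB·CC·AB·AB·CC·AB·AB
    A ↦ CC
    C ↦ AB
    B ↦ A  (constrained at step 0)

A->CC, B->A, C->AB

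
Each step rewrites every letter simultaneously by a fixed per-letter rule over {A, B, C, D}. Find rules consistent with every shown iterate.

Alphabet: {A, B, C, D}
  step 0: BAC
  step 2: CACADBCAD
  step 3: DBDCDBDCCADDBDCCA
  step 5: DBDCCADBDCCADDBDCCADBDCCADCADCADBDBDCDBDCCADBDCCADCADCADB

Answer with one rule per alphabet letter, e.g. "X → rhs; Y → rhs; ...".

A->DC, B->D, C->DB, D->CA

  step 2 ⇒ step 3: CACADBCAD ⇒ DB·DC·DB·DC·CA·D·DB·DC·CA
    A ↦ DC
    B ↦ D
    C ↦ DB
    D ↦ CA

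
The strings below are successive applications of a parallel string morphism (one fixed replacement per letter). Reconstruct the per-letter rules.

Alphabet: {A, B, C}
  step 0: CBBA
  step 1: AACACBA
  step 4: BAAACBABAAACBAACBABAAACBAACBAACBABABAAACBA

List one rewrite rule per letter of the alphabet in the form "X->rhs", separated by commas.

  step 0 ⇒ step 1: CBBA ⇒ A·AC·AC·BA
    A ↦ BA
    B ↦ AC
    C ↦ A

A->BA, B->AC, C->A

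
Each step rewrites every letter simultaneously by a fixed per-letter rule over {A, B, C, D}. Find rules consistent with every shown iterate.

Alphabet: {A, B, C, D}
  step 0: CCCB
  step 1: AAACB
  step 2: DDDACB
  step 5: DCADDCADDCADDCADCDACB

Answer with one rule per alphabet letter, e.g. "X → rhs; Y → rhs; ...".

  step 1 ⇒ step 2: AAACB ⇒ D·D·D·A·CB
    A ↦ D
    B ↦ CB
    C ↦ A
    D ↦ DC  (constrained at step 2)

A->D, B->CB, C->A, D->DC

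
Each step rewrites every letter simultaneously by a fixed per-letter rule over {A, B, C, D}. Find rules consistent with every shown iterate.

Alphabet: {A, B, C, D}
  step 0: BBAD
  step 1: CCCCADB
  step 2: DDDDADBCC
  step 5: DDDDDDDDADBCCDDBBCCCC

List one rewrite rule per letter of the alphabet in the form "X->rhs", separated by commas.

  step 1 ⇒ step 2: CCCCADB ⇒ D·D·D·D·AD·B·CC
    A ↦ AD
    B ↦ CC
    C ↦ D
    D ↦ B

A->AD, B->CC, C->D, D->B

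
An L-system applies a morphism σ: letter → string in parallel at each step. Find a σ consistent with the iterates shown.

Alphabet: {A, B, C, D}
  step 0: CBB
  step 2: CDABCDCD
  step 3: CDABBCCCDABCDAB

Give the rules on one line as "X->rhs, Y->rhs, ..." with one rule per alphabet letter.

  step 2 ⇒ step 3: CDABCDCD ⇒ CD·AB·BC·C·CD·AB·CD·AB
    A ↦ BC
    B ↦ C
    C ↦ CD
    D ↦ AB

A->BC, B->C, C->CD, D->AB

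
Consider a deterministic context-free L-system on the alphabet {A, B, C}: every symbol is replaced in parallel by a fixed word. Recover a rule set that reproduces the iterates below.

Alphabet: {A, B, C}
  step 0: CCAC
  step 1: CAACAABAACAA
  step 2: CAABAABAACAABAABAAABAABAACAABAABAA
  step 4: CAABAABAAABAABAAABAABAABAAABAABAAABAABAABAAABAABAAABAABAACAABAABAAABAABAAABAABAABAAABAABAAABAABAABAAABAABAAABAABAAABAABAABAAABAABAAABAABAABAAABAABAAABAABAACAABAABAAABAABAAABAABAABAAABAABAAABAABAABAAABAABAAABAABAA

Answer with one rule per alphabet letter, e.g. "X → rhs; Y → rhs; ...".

A->BAA, B->A, C->CAA

  step 1 ⇒ step 2: CAACAABAACAA ⇒ CAA·BAA·BAA·CAA·BAA·BAA·A·BAA·BAA·CAA·BAA·BAA
    A ↦ BAA
    B ↦ A
    C ↦ CAA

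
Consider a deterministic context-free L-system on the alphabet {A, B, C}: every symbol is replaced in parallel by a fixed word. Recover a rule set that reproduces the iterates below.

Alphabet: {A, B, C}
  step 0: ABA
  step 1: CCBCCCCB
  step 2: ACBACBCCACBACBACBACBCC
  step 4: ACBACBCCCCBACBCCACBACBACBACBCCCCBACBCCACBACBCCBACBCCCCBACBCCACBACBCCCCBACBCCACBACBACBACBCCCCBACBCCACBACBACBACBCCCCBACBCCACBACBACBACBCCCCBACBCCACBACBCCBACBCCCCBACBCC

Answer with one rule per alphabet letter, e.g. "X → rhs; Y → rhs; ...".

A->CCB, B->CC, C->ACB

  step 1 ⇒ step 2: CCBCCCCB ⇒ ACB·ACB·CC·ACB·ACB·ACB·ACB·CC
    B ↦ CC
    C ↦ ACB
  step 0 ⇒ step 1: ABA ⇒ CCB·CC·CCB
    A ↦ CCB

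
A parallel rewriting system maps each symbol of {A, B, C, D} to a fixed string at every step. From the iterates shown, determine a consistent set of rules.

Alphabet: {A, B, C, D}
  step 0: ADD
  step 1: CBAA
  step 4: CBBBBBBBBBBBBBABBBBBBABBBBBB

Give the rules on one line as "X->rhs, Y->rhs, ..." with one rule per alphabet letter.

  step 0 ⇒ step 1: ADD ⇒ CB·A·A
    A ↦ CB
    D ↦ A
    B ↦ BB  (constrained at step 1)
    C ↦ DB  (constrained at step 1)

A->CB, B->BB, C->DB, D->A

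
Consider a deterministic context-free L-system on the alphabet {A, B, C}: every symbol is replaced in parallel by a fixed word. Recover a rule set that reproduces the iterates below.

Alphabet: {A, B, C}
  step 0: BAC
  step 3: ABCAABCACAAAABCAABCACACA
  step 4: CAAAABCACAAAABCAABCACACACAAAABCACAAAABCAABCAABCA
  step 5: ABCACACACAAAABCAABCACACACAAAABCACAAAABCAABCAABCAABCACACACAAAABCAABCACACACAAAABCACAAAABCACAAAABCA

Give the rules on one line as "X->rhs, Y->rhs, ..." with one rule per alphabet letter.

  step 4 ⇒ step 5: CAAAABCACAAAABCAABCACACACAAAABCACAAAABCAABCAABCA ⇒ AB·CA·CA·CA·CA·AA·AB·CA·AB·CA·CA·CA·CA·AA·AB·CA·CA·AA·AB·CA·AB·CA·AB·CA·AB·CA·CA·CA·CA·AA·AB·CA·AB·CA·CA·CA·CA·AA·AB·CA·CA·AA·AB·CA·CA·AA·AB·CA
    A ↦ CA
    B ↦ AA
    C ↦ AB

A->CA, B->AA, C->AB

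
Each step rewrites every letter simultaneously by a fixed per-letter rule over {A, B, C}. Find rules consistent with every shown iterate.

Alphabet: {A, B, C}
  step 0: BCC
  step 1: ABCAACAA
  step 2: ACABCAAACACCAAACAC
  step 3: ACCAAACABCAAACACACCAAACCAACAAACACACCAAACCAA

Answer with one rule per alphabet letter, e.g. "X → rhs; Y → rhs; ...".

A->AC, B->AB, C->CAA

  step 2 ⇒ step 3: ACABCAAACACCAAACAC ⇒ AC·CAA·AC·AB·CAA·AC·AC·AC·CAA·AC·CAA·CAA·AC·AC·AC·CAA·AC·CAA
    A ↦ AC
    B ↦ AB
    C ↦ CAA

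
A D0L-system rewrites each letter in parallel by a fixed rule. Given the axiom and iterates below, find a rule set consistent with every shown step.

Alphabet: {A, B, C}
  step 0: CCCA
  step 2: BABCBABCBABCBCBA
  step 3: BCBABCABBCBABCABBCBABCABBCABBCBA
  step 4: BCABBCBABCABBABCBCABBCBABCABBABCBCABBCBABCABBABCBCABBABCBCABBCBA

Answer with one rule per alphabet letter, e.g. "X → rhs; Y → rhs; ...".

A->BA, B->BC, C->AB

  step 3 ⇒ step 4: BCBABCABBCBABCABBCBABCABBCABBCBA ⇒ BC·AB·BC·BA·BC·AB·BA·BC·BC·AB·BC·BA·BC·AB·BA·BC·BC·AB·BC·BA·BC·AB·BA·BC·BC·AB·BA·BC·BC·AB·BC·BA
    A ↦ BA
    B ↦ BC
    C ↦ AB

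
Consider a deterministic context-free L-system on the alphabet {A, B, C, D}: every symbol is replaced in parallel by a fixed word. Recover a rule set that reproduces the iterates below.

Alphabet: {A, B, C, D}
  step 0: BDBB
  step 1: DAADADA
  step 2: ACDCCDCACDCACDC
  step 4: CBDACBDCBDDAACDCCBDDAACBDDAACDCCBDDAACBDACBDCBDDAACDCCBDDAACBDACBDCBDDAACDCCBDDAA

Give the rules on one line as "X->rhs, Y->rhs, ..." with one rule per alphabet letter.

A->CDC, B->DA, C->CBD, D->A

  step 1 ⇒ step 2: DAADADA ⇒ A·CDC·CDC·A·CDC·A·CDC
    A ↦ CDC
    D ↦ A
  step 0 ⇒ step 1: BDBB ⇒ DA·A·DA·DA
    B ↦ DA
    C ↦ CBD  (constrained at step 2)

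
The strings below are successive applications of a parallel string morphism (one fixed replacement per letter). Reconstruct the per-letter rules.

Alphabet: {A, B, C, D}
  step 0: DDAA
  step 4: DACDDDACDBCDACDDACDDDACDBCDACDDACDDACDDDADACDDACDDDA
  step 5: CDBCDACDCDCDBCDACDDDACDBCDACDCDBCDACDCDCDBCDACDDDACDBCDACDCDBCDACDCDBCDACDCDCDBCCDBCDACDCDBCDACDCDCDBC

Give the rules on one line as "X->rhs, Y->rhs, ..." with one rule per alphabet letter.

A->BC, B->D, C->DA, D->CD

  step 4 ⇒ step 5: DACDDDACDBCDACDDACDDDACDBCDACDDACDDACDDDADACDDACDDDA ⇒ CD·BC·DA·CD·CD·CD·BC·DA·CD·D·DA·CD·BC·DA·CD·CD·BC·DA·CD·CD·CD·BC·DA·CD·D·DA·CD·BC·DA·CD·CD·BC·DA·CD·CD·BC·DA·CD·CD·CD·BC·CD·BC·DA·CD·CD·BC·DA·CD·CD·CD·BC
    A ↦ BC
    B ↦ D
    C ↦ DA
    D ↦ CD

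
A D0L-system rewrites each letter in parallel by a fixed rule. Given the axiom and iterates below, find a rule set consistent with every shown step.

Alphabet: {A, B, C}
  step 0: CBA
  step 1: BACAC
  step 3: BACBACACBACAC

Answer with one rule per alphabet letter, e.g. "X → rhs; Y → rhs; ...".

A->C, B->CA, C->BA

  step 0 ⇒ step 1: CBA ⇒ BA·CA·C
    A ↦ C
    B ↦ CA
    C ↦ BA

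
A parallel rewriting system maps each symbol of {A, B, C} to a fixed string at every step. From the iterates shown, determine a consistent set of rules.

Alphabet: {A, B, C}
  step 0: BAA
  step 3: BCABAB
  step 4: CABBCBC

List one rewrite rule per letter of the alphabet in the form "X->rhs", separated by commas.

A->B, B->C, C->AB

  step 3 ⇒ step 4: BCABAB ⇒ C·AB·B·C·B·C
    A ↦ B
    B ↦ C
    C ↦ AB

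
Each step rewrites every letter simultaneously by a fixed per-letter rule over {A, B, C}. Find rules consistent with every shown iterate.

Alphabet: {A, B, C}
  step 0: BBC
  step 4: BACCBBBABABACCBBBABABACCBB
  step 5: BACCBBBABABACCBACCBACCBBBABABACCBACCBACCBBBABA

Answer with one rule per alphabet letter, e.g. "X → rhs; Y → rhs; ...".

A->CC, B->BA, C->B

  step 4 ⇒ step 5: BACCBBBABABACCBBBABABACCBB ⇒ BA·CC·B·B·BA·BA·BA·CC·BA·CC·BA·CC·B·B·BA·BA·BA·CC·BA·CC·BA·CC·B·B·BA·BA
    A ↦ CC
    B ↦ BA
    C ↦ B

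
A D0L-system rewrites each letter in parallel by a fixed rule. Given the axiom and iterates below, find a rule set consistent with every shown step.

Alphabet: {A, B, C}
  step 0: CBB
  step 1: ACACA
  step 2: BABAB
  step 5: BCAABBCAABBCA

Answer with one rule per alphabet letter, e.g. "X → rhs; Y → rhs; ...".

A->B, B->CA, C->A

  step 1 ⇒ step 2: ACACA ⇒ B·A·B·A·B
    A ↦ B
    C ↦ A
  step 0 ⇒ step 1: CBB ⇒ A·CA·CA
    B ↦ CA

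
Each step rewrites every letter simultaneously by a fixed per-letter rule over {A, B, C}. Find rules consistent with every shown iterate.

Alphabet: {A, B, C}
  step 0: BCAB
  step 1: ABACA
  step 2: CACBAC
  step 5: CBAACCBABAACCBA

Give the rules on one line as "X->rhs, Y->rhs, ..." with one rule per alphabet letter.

A->C, B->A, C->BA

  step 1 ⇒ step 2: ABACA ⇒ C·A·C·BA·C
    A ↦ C
    B ↦ A
    C ↦ BA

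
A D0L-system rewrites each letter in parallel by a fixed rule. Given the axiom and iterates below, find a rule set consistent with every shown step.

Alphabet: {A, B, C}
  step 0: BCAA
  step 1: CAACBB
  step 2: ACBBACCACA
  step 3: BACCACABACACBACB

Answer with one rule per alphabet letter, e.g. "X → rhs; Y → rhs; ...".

  step 2 ⇒ step 3: ACBBACCACA ⇒ B·AC·CA·CA·B·AC·AC·B·AC·B
    A ↦ B
    B ↦ CA
    C ↦ AC

A->B, B->CA, C->AC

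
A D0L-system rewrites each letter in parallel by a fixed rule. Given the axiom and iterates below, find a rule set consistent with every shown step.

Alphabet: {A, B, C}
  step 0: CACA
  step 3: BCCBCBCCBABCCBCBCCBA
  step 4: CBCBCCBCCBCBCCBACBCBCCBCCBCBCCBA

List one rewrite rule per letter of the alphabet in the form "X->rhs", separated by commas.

  step 3 ⇒ step 4: BCCBCBCCBABCCBCBCCBA ⇒ C·BC·BC·C·BC·C·BC·BC·C·BA·C·BC·BC·C·BC·C·BC·BC·C·BA
    A ↦ BA
    B ↦ C
    C ↦ BC

A->BA, B->C, C->BC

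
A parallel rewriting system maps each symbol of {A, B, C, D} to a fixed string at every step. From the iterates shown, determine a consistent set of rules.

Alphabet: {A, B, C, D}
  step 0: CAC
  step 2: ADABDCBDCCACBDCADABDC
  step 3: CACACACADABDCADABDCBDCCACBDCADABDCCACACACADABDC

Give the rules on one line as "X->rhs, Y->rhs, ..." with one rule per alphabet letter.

A->CAC, B->AD, C->BDC, D->A

  step 2 ⇒ step 3: ADABDCBDCCACBDCADABDC ⇒ CAC·A·CAC·AD·A·BDC·AD·A·BDC·BDC·CAC·BDC·AD·A·BDC·CAC·A·CAC·AD·A·BDC
    A ↦ CAC
    B ↦ AD
    C ↦ BDC
    D ↦ A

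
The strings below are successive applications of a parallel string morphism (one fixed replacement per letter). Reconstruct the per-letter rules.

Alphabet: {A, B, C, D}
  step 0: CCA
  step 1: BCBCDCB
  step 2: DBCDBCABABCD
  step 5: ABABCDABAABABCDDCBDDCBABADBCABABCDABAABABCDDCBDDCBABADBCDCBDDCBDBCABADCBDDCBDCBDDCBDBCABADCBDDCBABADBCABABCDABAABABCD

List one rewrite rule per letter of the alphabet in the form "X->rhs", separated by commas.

  step 1 ⇒ step 2: BCBCDCB ⇒ D·BC·D·BC·ABA·BC·D
    B ↦ D
    C ↦ BC
    D ↦ ABA
  step 0 ⇒ step 1: CCA ⇒ BC·BC·DCB
    A ↦ DCB

A->DCB, B->D, C->BC, D->ABA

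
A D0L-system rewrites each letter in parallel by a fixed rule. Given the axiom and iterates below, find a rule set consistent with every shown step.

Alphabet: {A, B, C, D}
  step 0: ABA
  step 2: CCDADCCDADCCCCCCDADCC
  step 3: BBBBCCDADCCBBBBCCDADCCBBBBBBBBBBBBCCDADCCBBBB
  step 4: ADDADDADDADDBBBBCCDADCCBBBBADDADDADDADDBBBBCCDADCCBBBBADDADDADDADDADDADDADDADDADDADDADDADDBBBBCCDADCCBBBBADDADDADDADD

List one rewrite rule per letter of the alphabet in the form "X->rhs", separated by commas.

A->DAD, B->ADD, C->BB, D->CC

  step 3 ⇒ step 4: BBBBCCDADCCBBBBCCDADCCBBBBBBBBBBBBCCDADCCBBBB ⇒ ADD·ADD·ADD·ADD·BB·BB·CC·DAD·CC·BB·BB·ADD·ADD·ADD·ADD·BB·BB·CC·DAD·CC·BB·BB·ADD·ADD·ADD·ADD·ADD·ADD·ADD·ADD·ADD·ADD·ADD·ADD·BB·BB·CC·DAD·CC·BB·BB·ADD·ADD·ADD·ADD
    A ↦ DAD
    B ↦ ADD
    C ↦ BB
    D ↦ CC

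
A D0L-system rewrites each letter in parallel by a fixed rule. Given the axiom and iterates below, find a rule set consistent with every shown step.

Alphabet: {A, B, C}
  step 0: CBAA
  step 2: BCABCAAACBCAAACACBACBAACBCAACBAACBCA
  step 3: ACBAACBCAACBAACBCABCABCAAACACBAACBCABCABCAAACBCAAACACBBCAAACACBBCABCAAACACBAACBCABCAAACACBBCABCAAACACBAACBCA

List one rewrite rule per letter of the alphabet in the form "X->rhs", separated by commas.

  step 2 ⇒ step 3: BCABCAAACBCAAACACBACBAACBCAACBAACBCA ⇒ ACB·AAC·BCA·ACB·AAC·BCA·BCA·BCA·AAC·ACB·AAC·BCA·BCA·BCA·AAC·BCA·AAC·ACB·BCA·AAC·ACB·BCA·BCA·AAC·ACB·AAC·BCA·BCA·AAC·ACB·BCA·BCA·AAC·ACB·AAC·BCA
    A ↦ BCA
    B ↦ ACB
    C ↦ AAC

A->BCA, B->ACB, C->AAC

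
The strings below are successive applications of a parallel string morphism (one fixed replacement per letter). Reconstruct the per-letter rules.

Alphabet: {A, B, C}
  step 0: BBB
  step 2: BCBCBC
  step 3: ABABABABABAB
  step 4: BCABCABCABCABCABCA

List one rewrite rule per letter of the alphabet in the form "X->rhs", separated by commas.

A->BC, B->A, C->BAB

  step 3 ⇒ step 4: ABABABABABAB ⇒ BC·A·BC·A·BC·A·BC·A·BC·A·BC·A
    A ↦ BC
    B ↦ A
  step 2 ⇒ step 3: BCBCBC ⇒ A·BAB·A·BAB·A·BAB
    C ↦ BAB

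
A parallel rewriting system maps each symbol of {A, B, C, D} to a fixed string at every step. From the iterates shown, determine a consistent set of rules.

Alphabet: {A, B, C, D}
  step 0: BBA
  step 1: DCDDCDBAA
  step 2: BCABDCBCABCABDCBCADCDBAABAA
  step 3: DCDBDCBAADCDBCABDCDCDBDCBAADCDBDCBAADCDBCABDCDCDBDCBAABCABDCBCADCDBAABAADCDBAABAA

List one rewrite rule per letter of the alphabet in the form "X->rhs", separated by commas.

A->BAA, B->DCD, C->BDC, D->BCA

  step 2 ⇒ step 3: BCABDCBCABCABDCBCADCDBAABAA ⇒ DCD·BDC·BAA·DCD·BCA·BDC·DCD·BDC·BAA·DCD·BDC·BAA·DCD·BCA·BDC·DCD·BDC·BAA·BCA·BDC·BCA·DCD·BAA·BAA·DCD·BAA·BAA
    A ↦ BAA
    B ↦ DCD
    C ↦ BDC
    D ↦ BCA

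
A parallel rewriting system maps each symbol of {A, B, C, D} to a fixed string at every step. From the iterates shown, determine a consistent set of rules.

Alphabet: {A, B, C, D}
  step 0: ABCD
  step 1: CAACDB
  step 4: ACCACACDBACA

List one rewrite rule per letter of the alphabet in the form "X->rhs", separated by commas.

A->C, B->A, C->A, D->CDB

  step 0 ⇒ step 1: ABCD ⇒ C·A·A·CDB
    A ↦ C
    B ↦ A
    C ↦ A
    D ↦ CDB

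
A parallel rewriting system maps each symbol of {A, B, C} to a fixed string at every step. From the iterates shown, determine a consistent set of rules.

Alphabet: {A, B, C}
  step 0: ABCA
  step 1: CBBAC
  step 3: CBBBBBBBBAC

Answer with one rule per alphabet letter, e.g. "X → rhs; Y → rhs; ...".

A->C, B->BB, C->A

  step 0 ⇒ step 1: ABCA ⇒ C·BB·A·C
    A ↦ C
    B ↦ BB
    C ↦ A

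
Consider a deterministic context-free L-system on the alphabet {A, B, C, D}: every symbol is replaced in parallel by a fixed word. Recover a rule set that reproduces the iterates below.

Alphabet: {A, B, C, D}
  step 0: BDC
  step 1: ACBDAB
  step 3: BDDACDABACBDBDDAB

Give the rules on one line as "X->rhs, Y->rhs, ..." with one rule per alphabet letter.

A->D, B->AC, C->AB, D->BD

  step 0 ⇒ step 1: BDC ⇒ AC·BD·AB
    B ↦ AC
    C ↦ AB
    D ↦ BD
    A ↦ D  (constrained at step 1)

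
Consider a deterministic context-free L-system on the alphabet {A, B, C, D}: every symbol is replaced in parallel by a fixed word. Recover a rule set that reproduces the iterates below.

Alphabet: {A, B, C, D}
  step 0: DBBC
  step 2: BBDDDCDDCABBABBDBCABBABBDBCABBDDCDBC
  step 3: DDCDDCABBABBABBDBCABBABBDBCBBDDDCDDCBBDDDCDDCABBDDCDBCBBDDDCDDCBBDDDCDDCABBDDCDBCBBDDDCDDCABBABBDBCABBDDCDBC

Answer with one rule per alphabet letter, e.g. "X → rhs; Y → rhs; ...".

  step 2 ⇒ step 3: BBDDDCDDCABBABBDBCABBABBDBCABBDDCDBC ⇒ DDC·DDC·ABB·ABB·ABB·DBC·ABB·ABB·DBC·BBD·DDC·DDC·BBD·DDC·DDC·ABB·DDC·DBC·BBD·DDC·DDC·BBD·DDC·DDC·ABB·DDC·DBC·BBD·DDC·DDC·ABB·ABB·DBC·ABB·DDC·DBC
    A ↦ BBD
    B ↦ DDC
    C ↦ DBC
    D ↦ ABB

A->BBD, B->DDC, C->DBC, D->ABB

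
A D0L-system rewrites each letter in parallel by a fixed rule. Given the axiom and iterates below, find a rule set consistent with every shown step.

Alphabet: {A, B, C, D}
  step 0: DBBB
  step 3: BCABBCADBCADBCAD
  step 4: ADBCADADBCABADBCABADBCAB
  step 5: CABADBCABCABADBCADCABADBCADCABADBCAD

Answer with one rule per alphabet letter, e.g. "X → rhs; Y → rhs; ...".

  step 4 ⇒ step 5: ADBCADADBCABADBCABADBCAB ⇒ C·AB·AD·B·C·AB·C·AB·AD·B·C·AD·C·AB·AD·B·C·AD·C·AB·AD·B·C·AD
    A ↦ C
    B ↦ AD
    C ↦ B
    D ↦ AB

A->C, B->AD, C->B, D->AB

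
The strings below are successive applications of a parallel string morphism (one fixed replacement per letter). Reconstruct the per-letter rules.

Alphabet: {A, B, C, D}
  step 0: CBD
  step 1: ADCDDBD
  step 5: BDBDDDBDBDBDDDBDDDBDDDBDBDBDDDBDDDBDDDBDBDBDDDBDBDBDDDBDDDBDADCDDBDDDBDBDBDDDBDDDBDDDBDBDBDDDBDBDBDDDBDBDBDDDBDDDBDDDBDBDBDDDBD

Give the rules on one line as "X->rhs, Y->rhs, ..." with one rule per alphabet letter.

  step 0 ⇒ step 1: CBD ⇒ ADC·DD·BD
    B ↦ DD
    C ↦ ADC
    D ↦ BD
    A ↦ DD  (constrained at step 1)

A->DD, B->DD, C->ADC, D->BD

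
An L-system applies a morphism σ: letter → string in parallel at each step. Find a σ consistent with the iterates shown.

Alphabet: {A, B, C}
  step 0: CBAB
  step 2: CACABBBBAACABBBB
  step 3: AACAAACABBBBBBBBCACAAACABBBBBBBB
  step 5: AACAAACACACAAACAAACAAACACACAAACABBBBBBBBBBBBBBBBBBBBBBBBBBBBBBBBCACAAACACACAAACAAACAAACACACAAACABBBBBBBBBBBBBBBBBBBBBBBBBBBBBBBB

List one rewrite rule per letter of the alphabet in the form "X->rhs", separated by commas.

A->CA, B->BB, C->AA

  step 2 ⇒ step 3: CACABBBBAACABBBB ⇒ AA·CA·AA·CA·BB·BB·BB·BB·CA·CA·AA·CA·BB·BB·BB·BB
    A ↦ CA
    B ↦ BB
    C ↦ AA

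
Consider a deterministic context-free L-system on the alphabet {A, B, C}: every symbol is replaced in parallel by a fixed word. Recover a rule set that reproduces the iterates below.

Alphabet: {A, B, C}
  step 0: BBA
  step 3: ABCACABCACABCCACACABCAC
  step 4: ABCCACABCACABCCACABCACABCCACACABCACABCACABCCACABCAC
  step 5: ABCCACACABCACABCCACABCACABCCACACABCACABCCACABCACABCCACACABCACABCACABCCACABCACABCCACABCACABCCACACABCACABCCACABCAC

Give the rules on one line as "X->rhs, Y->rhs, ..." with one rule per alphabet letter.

  step 4 ⇒ step 5: ABCCACABCACABCCACABCACABCCACACABCACABCACABCCACABCAC ⇒ ABC·C·AC·AC·ABC·AC·ABC·C·AC·ABC·AC·ABC·C·AC·AC·ABC·AC·ABC·C·AC·ABC·AC·ABC·C·AC·AC·ABC·AC·ABC·AC·ABC·C·AC·ABC·AC·ABC·C·AC·ABC·AC·ABC·C·AC·AC·ABC·AC·ABC·C·AC·ABC·AC
    A ↦ ABC
    B ↦ C
    C ↦ AC

A->ABC, B->C, C->AC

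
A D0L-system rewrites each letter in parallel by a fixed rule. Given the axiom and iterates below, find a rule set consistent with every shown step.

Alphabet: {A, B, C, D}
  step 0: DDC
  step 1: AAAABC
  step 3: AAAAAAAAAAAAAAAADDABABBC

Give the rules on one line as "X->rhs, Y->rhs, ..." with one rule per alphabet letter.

  step 0 ⇒ step 1: DDC ⇒ AA·AA·BC
    C ↦ BC
    D ↦ AA
    A ↦ DD  (constrained at step 1)
    B ↦ AB  (constrained at step 1)

A->DD, B->AB, C->BC, D->AA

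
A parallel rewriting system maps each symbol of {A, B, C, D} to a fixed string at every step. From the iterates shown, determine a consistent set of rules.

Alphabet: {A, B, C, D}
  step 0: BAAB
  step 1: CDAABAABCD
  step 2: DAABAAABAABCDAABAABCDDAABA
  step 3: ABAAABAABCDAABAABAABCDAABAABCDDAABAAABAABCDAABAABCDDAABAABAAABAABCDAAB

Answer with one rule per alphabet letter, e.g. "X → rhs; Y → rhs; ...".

  step 2 ⇒ step 3: DAABAAABAABCDAABAABCDDAABA ⇒ ABA·AAB·AAB·CD·AAB·AAB·AAB·CD·AAB·AAB·CD·DA·ABA·AAB·AAB·CD·AAB·AAB·CD·DA·ABA·ABA·AAB·AAB·CD·AAB
    A ↦ AAB
    B ↦ CD
    C ↦ DA
    D ↦ ABA

A->AAB, B->CD, C->DA, D->ABA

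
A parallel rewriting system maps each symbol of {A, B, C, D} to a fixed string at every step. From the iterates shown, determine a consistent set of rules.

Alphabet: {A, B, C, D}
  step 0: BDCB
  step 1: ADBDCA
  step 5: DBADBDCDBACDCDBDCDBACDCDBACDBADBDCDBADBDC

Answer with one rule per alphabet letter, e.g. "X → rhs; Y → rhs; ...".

A->C, B->A, C->DC, D->DB

  step 0 ⇒ step 1: BDCB ⇒ A·DB·DC·A
    B ↦ A
    C ↦ DC
    D ↦ DB
    A ↦ C  (constrained at step 1)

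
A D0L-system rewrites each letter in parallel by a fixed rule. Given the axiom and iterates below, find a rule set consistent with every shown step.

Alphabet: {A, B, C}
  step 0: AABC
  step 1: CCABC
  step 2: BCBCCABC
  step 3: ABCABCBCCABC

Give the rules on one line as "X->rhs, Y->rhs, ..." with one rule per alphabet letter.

A->C, B->A, C->BC

  step 2 ⇒ step 3: BCBCCABC ⇒ A·BC·A·BC·BC·C·A·BC
    A ↦ C
    B ↦ A
    C ↦ BC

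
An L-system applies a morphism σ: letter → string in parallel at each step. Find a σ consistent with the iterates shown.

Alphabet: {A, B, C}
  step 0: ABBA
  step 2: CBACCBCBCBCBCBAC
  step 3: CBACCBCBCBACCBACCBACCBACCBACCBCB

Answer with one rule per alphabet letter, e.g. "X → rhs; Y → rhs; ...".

  step 2 ⇒ step 3: CBACCBCBCBCBCBAC ⇒ CB·AC·CB·CB·CB·AC·CB·AC·CB·AC·CB·AC·CB·AC·CB·CB
    A ↦ CB
    B ↦ AC
    C ↦ CB

A->CB, B->AC, C->CB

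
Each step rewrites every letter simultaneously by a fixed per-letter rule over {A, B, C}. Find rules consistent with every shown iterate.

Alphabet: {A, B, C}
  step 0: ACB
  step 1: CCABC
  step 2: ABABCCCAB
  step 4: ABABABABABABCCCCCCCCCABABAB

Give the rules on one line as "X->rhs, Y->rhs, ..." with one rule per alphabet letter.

  step 1 ⇒ step 2: CCABC ⇒ AB·AB·CC·C·AB
    A ↦ CC
    B ↦ C
    C ↦ AB

A->CC, B->C, C->AB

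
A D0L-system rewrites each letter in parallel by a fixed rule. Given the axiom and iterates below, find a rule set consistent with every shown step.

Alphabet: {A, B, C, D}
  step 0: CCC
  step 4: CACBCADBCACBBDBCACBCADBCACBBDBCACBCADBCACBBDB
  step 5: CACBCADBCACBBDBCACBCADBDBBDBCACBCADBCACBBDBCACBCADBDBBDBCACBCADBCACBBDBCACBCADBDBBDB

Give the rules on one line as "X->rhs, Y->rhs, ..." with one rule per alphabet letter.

A->CB, B->DB, C->CA, D->B

  step 4 ⇒ step 5: CACBCADBCACBBDBCACBCADBCACBBDBCACBCADBCACBBDB ⇒ CA·CB·CA·DB·CA·CB·B·DB·CA·CB·CA·DB·DB·B·DB·CA·CB·CA·DB·CA·CB·B·DB·CA·CB·CA·DB·DB·B·DB·CA·CB·CA·DB·CA·CB·B·DB·CA·CB·CA·DB·DB·B·DB
    A ↦ CB
    B ↦ DB
    C ↦ CA
    D ↦ B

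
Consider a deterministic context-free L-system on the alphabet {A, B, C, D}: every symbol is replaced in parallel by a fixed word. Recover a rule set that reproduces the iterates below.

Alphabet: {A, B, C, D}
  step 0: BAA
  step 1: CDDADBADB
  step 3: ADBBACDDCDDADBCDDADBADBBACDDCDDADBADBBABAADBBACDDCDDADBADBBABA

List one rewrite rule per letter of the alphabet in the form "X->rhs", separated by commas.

  step 0 ⇒ step 1: BAA ⇒ CDD·ADB·ADB
    A ↦ ADB
    B ↦ CDD
    C ↦ ADB  (constrained at step 1)
    D ↦ BA  (constrained at step 1)

A->ADB, B->CDD, C->ADB, D->BA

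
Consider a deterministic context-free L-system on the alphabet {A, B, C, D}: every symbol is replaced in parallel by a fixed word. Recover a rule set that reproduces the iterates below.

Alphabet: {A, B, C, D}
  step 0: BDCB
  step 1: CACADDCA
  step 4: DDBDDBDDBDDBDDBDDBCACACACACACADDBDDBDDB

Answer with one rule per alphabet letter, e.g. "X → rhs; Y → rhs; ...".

  step 0 ⇒ step 1: BDCB ⇒ CA·CA·DD·CA
    B ↦ CA
    C ↦ DD
    D ↦ CA
    A ↦ B  (constrained at step 1)

A->B, B->CA, C->DD, D->CA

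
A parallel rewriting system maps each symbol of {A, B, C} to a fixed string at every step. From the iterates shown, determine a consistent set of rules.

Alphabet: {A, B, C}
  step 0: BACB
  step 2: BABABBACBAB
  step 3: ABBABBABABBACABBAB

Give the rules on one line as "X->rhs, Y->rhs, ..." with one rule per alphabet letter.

A->B, B->AB, C->AC

  step 2 ⇒ step 3: BABABBACBAB ⇒ AB·B·AB·B·AB·AB·B·AC·AB·B·AB
    A ↦ B
    B ↦ AB
    C ↦ AC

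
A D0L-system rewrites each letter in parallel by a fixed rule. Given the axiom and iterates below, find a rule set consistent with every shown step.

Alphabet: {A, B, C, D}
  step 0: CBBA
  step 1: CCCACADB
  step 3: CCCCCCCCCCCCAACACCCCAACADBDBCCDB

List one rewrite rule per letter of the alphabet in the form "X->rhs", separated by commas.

  step 0 ⇒ step 1: CBBA ⇒ CC·CA·CA·DB
    A ↦ DB
    B ↦ CA
    C ↦ CC
    D ↦ AA  (constrained at step 1)

A->DB, B->CA, C->CC, D->AA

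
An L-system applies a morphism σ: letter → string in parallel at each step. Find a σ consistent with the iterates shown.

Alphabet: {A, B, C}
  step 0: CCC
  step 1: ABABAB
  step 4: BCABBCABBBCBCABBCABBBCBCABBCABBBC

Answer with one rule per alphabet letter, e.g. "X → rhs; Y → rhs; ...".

A->B, B->BC, C->AB

  step 0 ⇒ step 1: CCC ⇒ AB·AB·AB
    C ↦ AB
    A ↦ B  (constrained at step 1)
    B ↦ BC  (constrained at step 1)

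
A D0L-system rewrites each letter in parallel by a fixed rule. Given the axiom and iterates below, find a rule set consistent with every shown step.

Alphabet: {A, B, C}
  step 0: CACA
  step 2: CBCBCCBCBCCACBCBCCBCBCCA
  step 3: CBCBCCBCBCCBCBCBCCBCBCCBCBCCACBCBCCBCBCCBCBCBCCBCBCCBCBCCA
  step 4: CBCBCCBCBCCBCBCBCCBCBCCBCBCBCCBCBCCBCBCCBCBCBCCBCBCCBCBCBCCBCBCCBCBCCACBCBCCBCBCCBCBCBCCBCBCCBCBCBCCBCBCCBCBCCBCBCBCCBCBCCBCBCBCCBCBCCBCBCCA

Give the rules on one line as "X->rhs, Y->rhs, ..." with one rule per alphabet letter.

A->CCA, B->CBC, C->CB

  step 3 ⇒ step 4: CBCBCCBCBCCBCBCBCCBCBCCBCBCCACBCBCCBCBCCBCBCBCCBCBCCBCBCCA ⇒ CB·CBC·CB·CBC·CB·CB·CBC·CB·CBC·CB·CB·CBC·CB·CBC·CB·CBC·CB·CB·CBC·CB·CBC·CB·CB·CBC·CB·CBC·CB·CB·CCA·CB·CBC·CB·CBC·CB·CB·CBC·CB·CBC·CB·CB·CBC·CB·CBC·CB·CBC·CB·CB·CBC·CB·CBC·CB·CB·CBC·CB·CBC·CB·CB·CCA
    A ↦ CCA
    B ↦ CBC
    C ↦ CB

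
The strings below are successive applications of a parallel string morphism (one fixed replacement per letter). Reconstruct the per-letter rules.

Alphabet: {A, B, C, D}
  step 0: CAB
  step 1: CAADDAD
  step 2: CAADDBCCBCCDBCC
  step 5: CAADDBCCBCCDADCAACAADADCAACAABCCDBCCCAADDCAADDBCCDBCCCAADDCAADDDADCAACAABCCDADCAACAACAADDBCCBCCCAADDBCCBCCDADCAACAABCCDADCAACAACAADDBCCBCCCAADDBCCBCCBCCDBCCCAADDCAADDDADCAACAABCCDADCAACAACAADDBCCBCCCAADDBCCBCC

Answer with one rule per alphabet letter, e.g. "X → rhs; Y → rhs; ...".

  step 1 ⇒ step 2: CAADDAD ⇒ CAA·D·D·BCC·BCC·D·BCC
    A ↦ D
    C ↦ CAA
    D ↦ BCC
  step 0 ⇒ step 1: CAB ⇒ CAA·D·DAD
    B ↦ DAD

A->D, B->DAD, C->CAA, D->BCC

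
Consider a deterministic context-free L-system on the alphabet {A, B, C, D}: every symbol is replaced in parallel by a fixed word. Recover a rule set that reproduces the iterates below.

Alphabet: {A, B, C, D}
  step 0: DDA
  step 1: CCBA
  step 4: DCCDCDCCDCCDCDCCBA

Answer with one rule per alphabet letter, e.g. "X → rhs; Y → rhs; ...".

A->BA, B->C, C->DC, D->C

  step 0 ⇒ step 1: DDA ⇒ C·C·BA
    A ↦ BA
    D ↦ C
    B ↦ C  (constrained at step 1)
    C ↦ DC  (constrained at step 1)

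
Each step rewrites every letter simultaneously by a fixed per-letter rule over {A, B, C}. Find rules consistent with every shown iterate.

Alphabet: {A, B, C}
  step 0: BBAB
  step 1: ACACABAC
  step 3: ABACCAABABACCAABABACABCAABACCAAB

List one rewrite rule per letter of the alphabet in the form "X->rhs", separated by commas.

A->AB, B->AC, C->CA

  step 0 ⇒ step 1: BBAB ⇒ AC·AC·AB·AC
    A ↦ AB
    B ↦ AC
    C ↦ CA  (constrained at step 1)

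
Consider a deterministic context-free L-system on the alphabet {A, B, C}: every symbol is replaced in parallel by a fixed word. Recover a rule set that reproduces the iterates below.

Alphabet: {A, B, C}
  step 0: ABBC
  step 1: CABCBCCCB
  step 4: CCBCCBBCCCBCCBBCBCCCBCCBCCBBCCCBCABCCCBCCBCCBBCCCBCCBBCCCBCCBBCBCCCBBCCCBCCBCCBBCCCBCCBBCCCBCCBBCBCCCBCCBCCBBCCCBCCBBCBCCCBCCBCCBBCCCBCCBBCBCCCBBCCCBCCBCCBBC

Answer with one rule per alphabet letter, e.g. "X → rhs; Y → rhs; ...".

A->CA, B->BC, C->CCB

  step 0 ⇒ step 1: ABBC ⇒ CA·BC·BC·CCB
    A ↦ CA
    B ↦ BC
    C ↦ CCB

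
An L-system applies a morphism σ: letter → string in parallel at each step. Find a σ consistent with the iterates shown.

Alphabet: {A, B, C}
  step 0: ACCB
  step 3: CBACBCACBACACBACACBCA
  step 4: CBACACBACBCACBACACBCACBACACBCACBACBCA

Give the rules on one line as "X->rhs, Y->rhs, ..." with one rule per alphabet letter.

A->CA, B->A, C->CB

  step 3 ⇒ step 4: CBACBCACBACACBACACBCA ⇒ CB·A·CA·CB·A·CB·CA·CB·A·CA·CB·CA·CB·A·CA·CB·CA·CB·A·CB·CA
    A ↦ CA
    B ↦ A
    C ↦ CB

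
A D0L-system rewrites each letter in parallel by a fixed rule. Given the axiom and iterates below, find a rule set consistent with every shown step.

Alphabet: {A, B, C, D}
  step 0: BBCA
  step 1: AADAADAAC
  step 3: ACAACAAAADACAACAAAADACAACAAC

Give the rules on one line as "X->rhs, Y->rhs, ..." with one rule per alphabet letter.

  step 0 ⇒ step 1: BBCA ⇒ AAD·AAD·A·AC
    A ↦ AC
    B ↦ AAD
    C ↦ A
    D ↦ CB  (constrained at step 1)

A->AC, B->AAD, C->A, D->CB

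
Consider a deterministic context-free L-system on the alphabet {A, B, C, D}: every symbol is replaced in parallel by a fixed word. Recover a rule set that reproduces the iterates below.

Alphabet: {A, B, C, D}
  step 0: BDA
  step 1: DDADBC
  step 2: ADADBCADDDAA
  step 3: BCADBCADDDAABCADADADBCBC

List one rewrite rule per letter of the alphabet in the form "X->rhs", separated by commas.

  step 2 ⇒ step 3: ADADBCADDDAA ⇒ BC·AD·BC·AD·DD·AA·BC·AD·AD·AD·BC·BC
    A ↦ BC
    B ↦ DD
    C ↦ AA
    D ↦ AD

A->BC, B->DD, C->AA, D->AD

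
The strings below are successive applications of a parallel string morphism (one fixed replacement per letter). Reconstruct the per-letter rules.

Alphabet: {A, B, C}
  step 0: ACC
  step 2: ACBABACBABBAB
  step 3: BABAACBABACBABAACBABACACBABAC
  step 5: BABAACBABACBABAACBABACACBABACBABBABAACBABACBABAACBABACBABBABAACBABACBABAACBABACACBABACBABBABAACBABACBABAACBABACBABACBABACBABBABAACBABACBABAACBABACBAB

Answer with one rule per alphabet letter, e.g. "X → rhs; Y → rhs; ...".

A->BAB, B->AC, C->A

  step 2 ⇒ step 3: ACBABACBABBAB ⇒ BAB·A·AC·BAB·AC·BAB·A·AC·BAB·AC·AC·BAB·AC
    A ↦ BAB
    B ↦ AC
    C ↦ A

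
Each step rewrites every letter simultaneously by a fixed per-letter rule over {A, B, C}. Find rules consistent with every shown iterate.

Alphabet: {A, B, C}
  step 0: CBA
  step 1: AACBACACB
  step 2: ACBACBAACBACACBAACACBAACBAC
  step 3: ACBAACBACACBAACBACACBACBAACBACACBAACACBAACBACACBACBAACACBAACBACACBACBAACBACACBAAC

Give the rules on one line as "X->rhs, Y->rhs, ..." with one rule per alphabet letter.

  step 2 ⇒ step 3: ACBACBAACBACACBAACACBAACBAC ⇒ ACB·AAC·BAC·ACB·AAC·BAC·ACB·ACB·AAC·BAC·ACB·AAC·ACB·AAC·BAC·ACB·ACB·AAC·ACB·AAC·BAC·ACB·ACB·AAC·BAC·ACB·AAC
    A ↦ ACB
    B ↦ BAC
    C ↦ AAC

A->ACB, B->BAC, C->AAC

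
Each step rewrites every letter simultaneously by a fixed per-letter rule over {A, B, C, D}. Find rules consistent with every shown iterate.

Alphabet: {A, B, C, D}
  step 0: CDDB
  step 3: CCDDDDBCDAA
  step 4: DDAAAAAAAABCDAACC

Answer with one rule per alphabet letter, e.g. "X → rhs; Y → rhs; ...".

  step 3 ⇒ step 4: CCDDDDBCDAA ⇒ D·D·AA·AA·AA·AA·BC·D·AA·C·C
    A ↦ C
    B ↦ BC
    C ↦ D
    D ↦ AA

A->C, B->BC, C->D, D->AA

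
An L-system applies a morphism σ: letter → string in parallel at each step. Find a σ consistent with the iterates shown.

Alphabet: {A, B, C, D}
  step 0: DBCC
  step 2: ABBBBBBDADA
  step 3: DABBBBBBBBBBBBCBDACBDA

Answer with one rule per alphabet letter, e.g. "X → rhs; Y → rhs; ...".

  step 2 ⇒ step 3: ABBBBBBDADA ⇒ DA·BB·BB·BB·BB·BB·BB·CB·DA·CB·DA
    A ↦ DA
    B ↦ BB
    D ↦ CB
    C ↦ A  (constrained at step 0)

A->DA, B->BB, C->A, D->CB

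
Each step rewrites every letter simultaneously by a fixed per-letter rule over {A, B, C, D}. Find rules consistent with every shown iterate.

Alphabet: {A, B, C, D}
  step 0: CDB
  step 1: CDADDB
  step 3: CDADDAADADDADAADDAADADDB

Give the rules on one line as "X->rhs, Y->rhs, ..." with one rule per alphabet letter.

A->DA, B->DB, C->CD, D->AD

  step 0 ⇒ step 1: CDB ⇒ CD·AD·DB
    B ↦ DB
    C ↦ CD
    D ↦ AD
    A ↦ DA  (constrained at step 1)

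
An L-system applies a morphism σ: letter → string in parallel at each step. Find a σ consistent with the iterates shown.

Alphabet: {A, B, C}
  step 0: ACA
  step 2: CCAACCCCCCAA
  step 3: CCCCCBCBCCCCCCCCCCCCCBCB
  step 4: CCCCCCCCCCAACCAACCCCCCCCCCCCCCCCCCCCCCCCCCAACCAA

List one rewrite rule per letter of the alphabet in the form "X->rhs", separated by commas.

  step 3 ⇒ step 4: CCCCCBCBCCCCCCCCCCCCCBCB ⇒ CC·CC·CC·CC·CC·AA·CC·AA·CC·CC·CC·CC·CC·CC·CC·CC·CC·CC·CC·CC·CC·AA·CC·AA
    B ↦ AA
    C ↦ CC
  step 2 ⇒ step 3: CCAACCCCCCAA ⇒ CC·CC·CB·CB·CC·CC·CC·CC·CC·CC·CB·CB
    A ↦ CB

A->CB, B->AA, C->CC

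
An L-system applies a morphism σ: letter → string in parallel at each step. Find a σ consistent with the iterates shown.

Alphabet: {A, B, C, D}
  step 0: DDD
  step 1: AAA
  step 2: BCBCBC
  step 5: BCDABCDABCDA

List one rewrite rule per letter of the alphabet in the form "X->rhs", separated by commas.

  step 1 ⇒ step 2: AAA ⇒ BC·BC·BC
    A ↦ BC
    B ↦ D  (constrained at step 2)
    C ↦ A  (constrained at step 2)
  step 0 ⇒ step 1: DDD ⇒ A·A·A
    D ↦ A

A->BC, B->D, C->A, D->A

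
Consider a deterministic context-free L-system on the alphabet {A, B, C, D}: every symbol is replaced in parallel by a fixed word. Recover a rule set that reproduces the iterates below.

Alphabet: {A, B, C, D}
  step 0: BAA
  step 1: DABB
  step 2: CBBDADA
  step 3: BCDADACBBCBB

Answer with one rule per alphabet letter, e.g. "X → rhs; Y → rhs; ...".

A->B, B->DA, C->BC, D->CB

  step 2 ⇒ step 3: CBBDADA ⇒ BC·DA·DA·CB·B·CB·B
    A ↦ B
    B ↦ DA
    C ↦ BC
    D ↦ CB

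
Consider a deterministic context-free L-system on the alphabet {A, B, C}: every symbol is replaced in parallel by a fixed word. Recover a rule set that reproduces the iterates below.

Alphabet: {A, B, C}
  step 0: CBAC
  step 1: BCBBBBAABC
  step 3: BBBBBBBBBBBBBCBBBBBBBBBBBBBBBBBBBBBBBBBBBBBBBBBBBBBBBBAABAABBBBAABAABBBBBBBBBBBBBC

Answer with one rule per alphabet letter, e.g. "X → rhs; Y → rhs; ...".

  step 0 ⇒ step 1: CBAC ⇒ BC·BBB·BAA·BC
    A ↦ BAA
    B ↦ BBB
    C ↦ BC

A->BAA, B->BBB, C->BC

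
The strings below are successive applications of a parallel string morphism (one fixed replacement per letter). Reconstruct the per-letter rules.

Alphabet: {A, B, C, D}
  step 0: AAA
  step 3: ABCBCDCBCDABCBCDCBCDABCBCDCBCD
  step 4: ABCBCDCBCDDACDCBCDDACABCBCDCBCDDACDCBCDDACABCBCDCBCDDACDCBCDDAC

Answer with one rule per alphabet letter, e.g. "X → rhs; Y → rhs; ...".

A->AB, B->CBC, C->D, D->DAC

  step 3 ⇒ step 4: ABCBCDCBCDABCBCDCBCDABCBCDCBCD ⇒ AB·CBC·D·CBC·D·DAC·D·CBC·D·DAC·AB·CBC·D·CBC·D·DAC·D·CBC·D·DAC·AB·CBC·D·CBC·D·DAC·D·CBC·D·DAC
    A ↦ AB
    B ↦ CBC
    C ↦ D
    D ↦ DAC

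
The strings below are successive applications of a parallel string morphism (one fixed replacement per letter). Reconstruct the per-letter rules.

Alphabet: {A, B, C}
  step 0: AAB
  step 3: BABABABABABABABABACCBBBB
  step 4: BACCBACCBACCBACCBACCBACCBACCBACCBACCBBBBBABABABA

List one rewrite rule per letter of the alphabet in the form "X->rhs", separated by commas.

  step 3 ⇒ step 4: BABABABABABABABABACCBBBB ⇒ BA·CC·BA·CC·BA·CC·BA·CC·BA·CC·BA·CC·BA·CC·BA·CC·BA·CC·BB·BB·BA·BA·BA·BA
    A ↦ CC
    B ↦ BA
    C ↦ BB

A->CC, B->BA, C->BB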